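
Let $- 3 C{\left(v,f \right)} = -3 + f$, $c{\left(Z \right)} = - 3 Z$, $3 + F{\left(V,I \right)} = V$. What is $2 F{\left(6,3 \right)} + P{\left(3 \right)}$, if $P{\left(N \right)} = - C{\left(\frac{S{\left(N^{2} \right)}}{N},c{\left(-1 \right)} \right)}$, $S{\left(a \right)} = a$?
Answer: $6$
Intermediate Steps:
$F{\left(V,I \right)} = -3 + V$
$C{\left(v,f \right)} = 1 - \frac{f}{3}$ ($C{\left(v,f \right)} = - \frac{-3 + f}{3} = 1 - \frac{f}{3}$)
$P{\left(N \right)} = 0$ ($P{\left(N \right)} = - (1 - \frac{\left(-3\right) \left(-1\right)}{3}) = - (1 - 1) = \left(-1\right) 0 = 0$)
$2 F{\left(6,3 \right)} + P{\left(3 \right)} = 2 \left(-3 + 6\right) + 0 = 2 \cdot 3 + 0 = 6 + 0 = 6$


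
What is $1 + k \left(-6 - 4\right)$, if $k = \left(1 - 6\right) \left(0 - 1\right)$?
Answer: $-49$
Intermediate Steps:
$k = 5$ ($k = \left(-5\right) \left(-1\right) = 5$)
$1 + k \left(-6 - 4\right) = 1 + 5 \left(-6 - 4\right) = 1 + 5 \left(-10\right) = 1 - 50 = -49$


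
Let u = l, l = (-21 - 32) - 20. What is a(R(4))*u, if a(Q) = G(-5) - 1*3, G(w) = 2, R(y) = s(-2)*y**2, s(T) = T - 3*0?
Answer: 73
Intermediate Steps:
s(T) = T (s(T) = T + 0 = T)
R(y) = -2*y**2
a(Q) = -1 (a(Q) = 2 - 1*3 = 2 - 3 = -1)
l = -73 (l = -53 - 20 = -73)
u = -73
a(R(4))*u = -1*(-73) = 73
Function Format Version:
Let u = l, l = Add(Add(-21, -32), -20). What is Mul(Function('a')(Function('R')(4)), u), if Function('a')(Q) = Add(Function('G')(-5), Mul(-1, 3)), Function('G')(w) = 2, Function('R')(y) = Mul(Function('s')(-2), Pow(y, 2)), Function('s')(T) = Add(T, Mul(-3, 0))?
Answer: 73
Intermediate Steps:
Function('s')(T) = T (Function('s')(T) = Add(T, 0) = T)
Function('R')(y) = Mul(-2, Pow(y, 2))
Function('a')(Q) = -1 (Function('a')(Q) = Add(2, Mul(-1, 3)) = Add(2, -3) = -1)
l = -73 (l = Add(-53, -20) = -73)
u = -73
Mul(Function('a')(Function('R')(4)), u) = Mul(-1, -73) = 73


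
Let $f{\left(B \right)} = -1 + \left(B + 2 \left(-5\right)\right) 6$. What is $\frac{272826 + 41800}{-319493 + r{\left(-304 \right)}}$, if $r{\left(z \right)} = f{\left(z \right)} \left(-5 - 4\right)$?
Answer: $- \frac{157313}{151264} \approx -1.04$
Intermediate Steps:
$f{\left(B \right)} = -61 + 6 B$ ($f{\left(B \right)} = -1 + \left(B - 10\right) 6 = -1 + \left(-10 + B\right) 6 = -1 + \left(-60 + 6 B\right) = -61 + 6 B$)
$r{\left(z \right)} = 549 - 54 z$ ($r{\left(z \right)} = \left(-61 + 6 z\right) \left(-5 - 4\right) = \left(-61 + 6 z\right) \left(-9\right) = 549 - 54 z$)
$\frac{272826 + 41800}{-319493 + r{\left(-304 \right)}} = \frac{272826 + 41800}{-319493 + \left(549 - -16416\right)} = \frac{314626}{-319493 + \left(549 + 16416\right)} = \frac{314626}{-319493 + 16965} = \frac{314626}{-302528} = 314626 \left(- \frac{1}{302528}\right) = - \frac{157313}{151264}$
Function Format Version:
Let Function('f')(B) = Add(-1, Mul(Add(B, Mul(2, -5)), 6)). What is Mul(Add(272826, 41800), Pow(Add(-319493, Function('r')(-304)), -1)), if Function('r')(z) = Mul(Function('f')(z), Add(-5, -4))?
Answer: Rational(-157313, 151264) ≈ -1.0400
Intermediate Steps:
Function('f')(B) = Add(-61, Mul(6, B)) (Function('f')(B) = Add(-1, Mul(Add(B, -10), 6)) = Add(-1, Mul(Add(-10, B), 6)) = Add(-1, Add(-60, Mul(6, B))) = Add(-61, Mul(6, B)))
Function('r')(z) = Add(549, Mul(-54, z)) (Function('r')(z) = Mul(Add(-61, Mul(6, z)), Add(-5, -4)) = Mul(Add(-61, Mul(6, z)), -9) = Add(549, Mul(-54, z)))
Mul(Add(272826, 41800), Pow(Add(-319493, Function('r')(-304)), -1)) = Mul(Add(272826, 41800), Pow(Add(-319493, Add(549, Mul(-54, -304))), -1)) = Mul(314626, Pow(Add(-319493, Add(549, 16416)), -1)) = Mul(314626, Pow(Add(-319493, 16965), -1)) = Mul(314626, Pow(-302528, -1)) = Mul(314626, Rational(-1, 302528)) = Rational(-157313, 151264)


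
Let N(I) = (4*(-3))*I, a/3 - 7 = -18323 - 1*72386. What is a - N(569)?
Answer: -265278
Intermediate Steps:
a = -272106 (a = 21 + 3*(-18323 - 1*72386) = 21 + 3*(-18323 - 72386) = 21 + 3*(-90709) = 21 - 272127 = -272106)
N(I) = -12*I
a - N(569) = -272106 - (-12)*569 = -272106 - 1*(-6828) = -272106 + 6828 = -265278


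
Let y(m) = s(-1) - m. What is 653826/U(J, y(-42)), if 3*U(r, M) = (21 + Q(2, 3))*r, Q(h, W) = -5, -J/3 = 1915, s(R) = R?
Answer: -326913/15320 ≈ -21.339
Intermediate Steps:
y(m) = -1 - m
J = -5745 (J = -3*1915 = -5745)
U(r, M) = 16*r/3 (U(r, M) = ((21 - 5)*r)/3 = (16*r)/3 = 16*r/3)
653826/U(J, y(-42)) = 653826/(((16/3)*(-5745))) = 653826/(-30640) = 653826*(-1/30640) = -326913/15320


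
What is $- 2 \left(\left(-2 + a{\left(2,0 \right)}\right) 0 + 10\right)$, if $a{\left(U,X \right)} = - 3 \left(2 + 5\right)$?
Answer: $-20$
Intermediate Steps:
$a{\left(U,X \right)} = -21$ ($a{\left(U,X \right)} = \left(-3\right) 7 = -21$)
$- 2 \left(\left(-2 + a{\left(2,0 \right)}\right) 0 + 10\right) = - 2 \left(\left(-2 - 21\right) 0 + 10\right) = - 2 \left(\left(-23\right) 0 + 10\right) = - 2 \left(0 + 10\right) = \left(-2\right) 10 = -20$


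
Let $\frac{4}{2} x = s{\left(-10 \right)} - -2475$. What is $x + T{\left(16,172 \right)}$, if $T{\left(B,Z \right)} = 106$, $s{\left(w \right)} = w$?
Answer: $\frac{2677}{2} \approx 1338.5$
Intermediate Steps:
$x = \frac{2465}{2}$ ($x = \frac{-10 - -2475}{2} = \frac{-10 + 2475}{2} = \frac{1}{2} \cdot 2465 = \frac{2465}{2} \approx 1232.5$)
$x + T{\left(16,172 \right)} = \frac{2465}{2} + 106 = \frac{2677}{2}$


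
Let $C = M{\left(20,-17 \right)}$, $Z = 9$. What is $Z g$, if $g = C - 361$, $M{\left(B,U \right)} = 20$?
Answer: $-3069$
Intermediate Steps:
$C = 20$
$g = -341$ ($g = 20 - 361 = -341$)
$Z g = 9 \left(-341\right) = -3069$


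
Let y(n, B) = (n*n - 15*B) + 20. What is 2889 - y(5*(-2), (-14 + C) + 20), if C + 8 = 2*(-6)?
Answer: 2559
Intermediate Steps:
C = -20 (C = -8 + 2*(-6) = -8 - 12 = -20)
y(n, B) = 20 + n**2 - 15*B (y(n, B) = (n**2 - 15*B) + 20 = 20 + n**2 - 15*B)
2889 - y(5*(-2), (-14 + C) + 20) = 2889 - (20 + (5*(-2))**2 - 15*((-14 - 20) + 20)) = 2889 - (20 + (-10)**2 - 15*(-34 + 20)) = 2889 - (20 + 100 - 15*(-14)) = 2889 - (20 + 100 + 210) = 2889 - 1*330 = 2889 - 330 = 2559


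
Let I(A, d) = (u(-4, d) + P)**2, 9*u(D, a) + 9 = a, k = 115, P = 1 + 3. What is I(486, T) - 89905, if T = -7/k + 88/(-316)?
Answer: -601002579650681/6685515225 ≈ -89896.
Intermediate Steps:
P = 4
T = -3083/9085 (T = -7/115 + 88/(-316) = -7*1/115 + 88*(-1/316) = -7/115 - 22/79 = -3083/9085 ≈ -0.33935)
u(D, a) = -1 + a/9
I(A, d) = (3 + d/9)**2 (I(A, d) = ((-1 + d/9) + 4)**2 = (3 + d/9)**2)
I(486, T) - 89905 = (27 - 3083/9085)**2/81 - 89905 = (242212/9085)**2/81 - 89905 = (1/81)*(58666652944/82537225) - 89905 = 58666652944/6685515225 - 89905 = -601002579650681/6685515225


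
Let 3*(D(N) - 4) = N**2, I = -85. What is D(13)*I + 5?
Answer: -15370/3 ≈ -5123.3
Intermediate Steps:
D(N) = 4 + N**2/3
D(13)*I + 5 = (4 + (1/3)*13**2)*(-85) + 5 = (4 + (1/3)*169)*(-85) + 5 = (4 + 169/3)*(-85) + 5 = (181/3)*(-85) + 5 = -15385/3 + 5 = -15370/3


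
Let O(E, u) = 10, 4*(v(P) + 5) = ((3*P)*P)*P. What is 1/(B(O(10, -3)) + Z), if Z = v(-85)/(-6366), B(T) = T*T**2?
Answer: 25464/27306395 ≈ 0.00093253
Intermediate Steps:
v(P) = -5 + 3*P**3/4 (v(P) = -5 + (((3*P)*P)*P)/4 = -5 + ((3*P**2)*P)/4 = -5 + (3*P**3)/4 = -5 + 3*P**3/4)
B(T) = T**3
Z = 1842395/25464 (Z = (-5 + (3/4)*(-85)**3)/(-6366) = (-5 + (3/4)*(-614125))*(-1/6366) = (-5 - 1842375/4)*(-1/6366) = -1842395/4*(-1/6366) = 1842395/25464 ≈ 72.353)
1/(B(O(10, -3)) + Z) = 1/(10**3 + 1842395/25464) = 1/(1000 + 1842395/25464) = 1/(27306395/25464) = 25464/27306395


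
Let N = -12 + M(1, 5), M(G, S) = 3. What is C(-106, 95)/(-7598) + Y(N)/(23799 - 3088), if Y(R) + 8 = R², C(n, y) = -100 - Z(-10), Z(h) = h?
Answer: 1209322/78681089 ≈ 0.015370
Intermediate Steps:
C(n, y) = -90 (C(n, y) = -100 - 1*(-10) = -100 + 10 = -90)
N = -9 (N = -12 + 3 = -9)
Y(R) = -8 + R²
C(-106, 95)/(-7598) + Y(N)/(23799 - 3088) = -90/(-7598) + (-8 + (-9)²)/(23799 - 3088) = -90*(-1/7598) + (-8 + 81)/20711 = 45/3799 + 73*(1/20711) = 45/3799 + 73/20711 = 1209322/78681089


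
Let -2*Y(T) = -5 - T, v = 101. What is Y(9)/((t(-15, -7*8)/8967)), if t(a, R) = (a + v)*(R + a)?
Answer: -62769/6106 ≈ -10.280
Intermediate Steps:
Y(T) = 5/2 + T/2 (Y(T) = -(-5 - T)/2 = 5/2 + T/2)
t(a, R) = (101 + a)*(R + a) (t(a, R) = (a + 101)*(R + a) = (101 + a)*(R + a))
Y(9)/((t(-15, -7*8)/8967)) = (5/2 + (½)*9)/((((-15)² + 101*(-7*8) + 101*(-15) - 7*8*(-15))/8967)) = (5/2 + 9/2)/(((225 + 101*(-56) - 1515 - 56*(-15))*(1/8967))) = 7/(((225 - 5656 - 1515 + 840)*(1/8967))) = 7/((-6106*1/8967)) = 7/(-6106/8967) = 7*(-8967/6106) = -62769/6106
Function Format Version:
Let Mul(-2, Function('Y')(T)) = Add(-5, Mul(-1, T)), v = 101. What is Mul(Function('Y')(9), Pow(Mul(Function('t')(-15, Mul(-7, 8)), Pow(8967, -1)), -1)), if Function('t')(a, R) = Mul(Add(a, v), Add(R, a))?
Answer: Rational(-62769, 6106) ≈ -10.280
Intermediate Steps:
Function('Y')(T) = Add(Rational(5, 2), Mul(Rational(1, 2), T)) (Function('Y')(T) = Mul(Rational(-1, 2), Add(-5, Mul(-1, T))) = Add(Rational(5, 2), Mul(Rational(1, 2), T)))
Function('t')(a, R) = Mul(Add(101, a), Add(R, a)) (Function('t')(a, R) = Mul(Add(a, 101), Add(R, a)) = Mul(Add(101, a), Add(R, a)))
Mul(Function('Y')(9), Pow(Mul(Function('t')(-15, Mul(-7, 8)), Pow(8967, -1)), -1)) = Mul(Add(Rational(5, 2), Mul(Rational(1, 2), 9)), Pow(Mul(Add(Pow(-15, 2), Mul(101, Mul(-7, 8)), Mul(101, -15), Mul(Mul(-7, 8), -15)), Pow(8967, -1)), -1)) = Mul(Add(Rational(5, 2), Rational(9, 2)), Pow(Mul(Add(225, Mul(101, -56), -1515, Mul(-56, -15)), Rational(1, 8967)), -1)) = Mul(7, Pow(Mul(Add(225, -5656, -1515, 840), Rational(1, 8967)), -1)) = Mul(7, Pow(Mul(-6106, Rational(1, 8967)), -1)) = Mul(7, Pow(Rational(-6106, 8967), -1)) = Mul(7, Rational(-8967, 6106)) = Rational(-62769, 6106)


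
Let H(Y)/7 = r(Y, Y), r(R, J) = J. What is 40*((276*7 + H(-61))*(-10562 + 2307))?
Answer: -496951000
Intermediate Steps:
H(Y) = 7*Y
40*((276*7 + H(-61))*(-10562 + 2307)) = 40*((276*7 + 7*(-61))*(-10562 + 2307)) = 40*((1932 - 427)*(-8255)) = 40*(1505*(-8255)) = 40*(-12423775) = -496951000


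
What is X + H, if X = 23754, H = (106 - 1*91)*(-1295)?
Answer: 4329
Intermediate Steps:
H = -19425 (H = (106 - 91)*(-1295) = 15*(-1295) = -19425)
X + H = 23754 - 19425 = 4329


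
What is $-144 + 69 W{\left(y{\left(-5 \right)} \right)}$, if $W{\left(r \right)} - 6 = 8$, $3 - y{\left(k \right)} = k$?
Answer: $822$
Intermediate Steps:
$y{\left(k \right)} = 3 - k$
$W{\left(r \right)} = 14$ ($W{\left(r \right)} = 6 + 8 = 14$)
$-144 + 69 W{\left(y{\left(-5 \right)} \right)} = -144 + 69 \cdot 14 = -144 + 966 = 822$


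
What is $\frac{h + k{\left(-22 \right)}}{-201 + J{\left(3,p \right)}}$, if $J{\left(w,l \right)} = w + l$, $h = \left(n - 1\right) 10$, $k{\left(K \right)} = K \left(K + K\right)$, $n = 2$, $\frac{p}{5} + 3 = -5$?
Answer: $- \frac{489}{119} \approx -4.1092$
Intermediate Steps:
$p = -40$ ($p = -15 + 5 \left(-5\right) = -15 - 25 = -40$)
$k{\left(K \right)} = 2 K^{2}$ ($k{\left(K \right)} = K 2 K = 2 K^{2}$)
$h = 10$ ($h = \left(2 - 1\right) 10 = 1 \cdot 10 = 10$)
$J{\left(w,l \right)} = l + w$
$\frac{h + k{\left(-22 \right)}}{-201 + J{\left(3,p \right)}} = \frac{10 + 2 \left(-22\right)^{2}}{-201 + \left(-40 + 3\right)} = \frac{10 + 2 \cdot 484}{-201 - 37} = \frac{10 + 968}{-238} = 978 \left(- \frac{1}{238}\right) = - \frac{489}{119}$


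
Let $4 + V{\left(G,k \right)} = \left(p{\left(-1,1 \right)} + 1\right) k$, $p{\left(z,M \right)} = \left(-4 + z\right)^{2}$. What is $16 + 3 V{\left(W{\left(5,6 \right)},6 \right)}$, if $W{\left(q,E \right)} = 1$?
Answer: $472$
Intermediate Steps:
$V{\left(G,k \right)} = -4 + 26 k$ ($V{\left(G,k \right)} = -4 + \left(\left(-4 - 1\right)^{2} + 1\right) k = -4 + \left(\left(-5\right)^{2} + 1\right) k = -4 + \left(25 + 1\right) k = -4 + 26 k$)
$16 + 3 V{\left(W{\left(5,6 \right)},6 \right)} = 16 + 3 \left(-4 + 26 \cdot 6\right) = 16 + 3 \left(-4 + 156\right) = 16 + 3 \cdot 152 = 16 + 456 = 472$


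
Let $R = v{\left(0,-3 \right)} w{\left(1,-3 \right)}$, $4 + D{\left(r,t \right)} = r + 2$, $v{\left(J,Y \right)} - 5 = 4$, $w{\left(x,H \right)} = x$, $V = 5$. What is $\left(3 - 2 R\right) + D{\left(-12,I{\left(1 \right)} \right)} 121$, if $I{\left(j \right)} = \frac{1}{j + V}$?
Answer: $-1709$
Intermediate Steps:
$v{\left(J,Y \right)} = 9$ ($v{\left(J,Y \right)} = 5 + 4 = 9$)
$I{\left(j \right)} = \frac{1}{5 + j}$ ($I{\left(j \right)} = \frac{1}{j + 5} = \frac{1}{5 + j}$)
$D{\left(r,t \right)} = -2 + r$ ($D{\left(r,t \right)} = -4 + \left(r + 2\right) = -4 + \left(2 + r\right) = -2 + r$)
$R = 9$ ($R = 9 \cdot 1 = 9$)
$\left(3 - 2 R\right) + D{\left(-12,I{\left(1 \right)} \right)} 121 = \left(3 - 18\right) + \left(-2 - 12\right) 121 = \left(3 - 18\right) - 1694 = -15 - 1694 = -1709$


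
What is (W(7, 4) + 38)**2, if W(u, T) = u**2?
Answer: 7569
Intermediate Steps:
(W(7, 4) + 38)**2 = (7**2 + 38)**2 = (49 + 38)**2 = 87**2 = 7569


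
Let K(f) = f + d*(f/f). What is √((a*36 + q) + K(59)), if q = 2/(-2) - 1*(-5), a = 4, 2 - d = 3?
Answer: √206 ≈ 14.353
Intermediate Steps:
d = -1 (d = 2 - 1*3 = 2 - 3 = -1)
K(f) = -1 + f (K(f) = f - f/f = f - 1*1 = f - 1 = -1 + f)
q = 4 (q = 2*(-½) + 5 = -1 + 5 = 4)
√((a*36 + q) + K(59)) = √((4*36 + 4) + (-1 + 59)) = √((144 + 4) + 58) = √(148 + 58) = √206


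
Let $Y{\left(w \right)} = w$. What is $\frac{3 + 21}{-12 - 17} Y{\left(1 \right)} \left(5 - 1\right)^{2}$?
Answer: $- \frac{384}{29} \approx -13.241$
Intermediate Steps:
$\frac{3 + 21}{-12 - 17} Y{\left(1 \right)} \left(5 - 1\right)^{2} = \frac{3 + 21}{-12 - 17} \cdot 1 \left(5 - 1\right)^{2} = \frac{24}{-29} \cdot 1 \cdot 4^{2} = 24 \left(- \frac{1}{29}\right) 1 \cdot 16 = \left(- \frac{24}{29}\right) 1 \cdot 16 = \left(- \frac{24}{29}\right) 16 = - \frac{384}{29}$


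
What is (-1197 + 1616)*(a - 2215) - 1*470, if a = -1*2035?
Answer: -1781220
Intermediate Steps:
a = -2035
(-1197 + 1616)*(a - 2215) - 1*470 = (-1197 + 1616)*(-2035 - 2215) - 1*470 = 419*(-4250) - 470 = -1780750 - 470 = -1781220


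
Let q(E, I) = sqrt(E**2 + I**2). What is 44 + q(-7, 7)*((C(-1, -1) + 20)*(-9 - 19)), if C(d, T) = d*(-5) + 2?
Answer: 44 - 5292*sqrt(2) ≈ -7440.0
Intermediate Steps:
C(d, T) = 2 - 5*d (C(d, T) = -5*d + 2 = 2 - 5*d)
44 + q(-7, 7)*((C(-1, -1) + 20)*(-9 - 19)) = 44 + sqrt((-7)**2 + 7**2)*(((2 - 5*(-1)) + 20)*(-9 - 19)) = 44 + sqrt(49 + 49)*(((2 + 5) + 20)*(-28)) = 44 + sqrt(98)*((7 + 20)*(-28)) = 44 + (7*sqrt(2))*(27*(-28)) = 44 + (7*sqrt(2))*(-756) = 44 - 5292*sqrt(2)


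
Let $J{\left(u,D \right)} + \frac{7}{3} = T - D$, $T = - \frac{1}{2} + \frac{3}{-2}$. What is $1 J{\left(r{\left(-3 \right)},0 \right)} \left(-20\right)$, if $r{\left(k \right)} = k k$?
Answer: $\frac{260}{3} \approx 86.667$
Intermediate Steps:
$r{\left(k \right)} = k^{2}$
$T = -2$ ($T = \left(-1\right) \frac{1}{2} + 3 \left(- \frac{1}{2}\right) = - \frac{1}{2} - \frac{3}{2} = -2$)
$J{\left(u,D \right)} = - \frac{13}{3} - D$ ($J{\left(u,D \right)} = - \frac{7}{3} - \left(2 + D\right) = - \frac{13}{3} - D$)
$1 J{\left(r{\left(-3 \right)},0 \right)} \left(-20\right) = 1 \left(- \frac{13}{3} - 0\right) \left(-20\right) = 1 \left(- \frac{13}{3} + 0\right) \left(-20\right) = 1 \left(- \frac{13}{3}\right) \left(-20\right) = \left(- \frac{13}{3}\right) \left(-20\right) = \frac{260}{3}$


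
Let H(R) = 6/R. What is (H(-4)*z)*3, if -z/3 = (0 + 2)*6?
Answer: 162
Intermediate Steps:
z = -36 (z = -3*(0 + 2)*6 = -6*6 = -3*12 = -36)
(H(-4)*z)*3 = ((6/(-4))*(-36))*3 = ((6*(-¼))*(-36))*3 = -3/2*(-36)*3 = 54*3 = 162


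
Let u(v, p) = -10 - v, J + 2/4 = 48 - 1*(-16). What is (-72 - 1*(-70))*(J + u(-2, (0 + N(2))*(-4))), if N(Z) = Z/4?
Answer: -111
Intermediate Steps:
N(Z) = Z/4 (N(Z) = Z*(¼) = Z/4)
J = 127/2 (J = -½ + (48 - 1*(-16)) = -½ + (48 + 16) = -½ + 64 = 127/2 ≈ 63.500)
(-72 - 1*(-70))*(J + u(-2, (0 + N(2))*(-4))) = (-72 - 1*(-70))*(127/2 + (-10 - 1*(-2))) = (-72 + 70)*(127/2 + (-10 + 2)) = -2*(127/2 - 8) = -2*111/2 = -111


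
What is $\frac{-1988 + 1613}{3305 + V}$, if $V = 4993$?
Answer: $- \frac{125}{2766} \approx -0.045192$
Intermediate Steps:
$\frac{-1988 + 1613}{3305 + V} = \frac{-1988 + 1613}{3305 + 4993} = - \frac{375}{8298} = \left(-375\right) \frac{1}{8298} = - \frac{125}{2766}$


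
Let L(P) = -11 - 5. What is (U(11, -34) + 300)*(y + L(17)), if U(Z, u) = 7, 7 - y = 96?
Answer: -32235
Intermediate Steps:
L(P) = -16
y = -89 (y = 7 - 1*96 = 7 - 96 = -89)
(U(11, -34) + 300)*(y + L(17)) = (7 + 300)*(-89 - 16) = 307*(-105) = -32235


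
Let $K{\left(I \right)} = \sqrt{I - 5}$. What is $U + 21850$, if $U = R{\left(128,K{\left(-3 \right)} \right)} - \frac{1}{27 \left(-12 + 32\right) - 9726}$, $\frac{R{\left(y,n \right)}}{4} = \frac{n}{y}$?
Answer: $\frac{200714101}{9186} + \frac{i \sqrt{2}}{16} \approx 21850.0 + 0.088388 i$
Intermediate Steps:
$K{\left(I \right)} = \sqrt{-5 + I}$
$R{\left(y,n \right)} = \frac{4 n}{y}$ ($R{\left(y,n \right)} = 4 \frac{n}{y} = \frac{4 n}{y}$)
$U = \frac{1}{9186} + \frac{i \sqrt{2}}{16}$ ($U = \frac{4 \sqrt{-5 - 3}}{128} - \frac{1}{27 \left(-12 + 32\right) - 9726} = 4 \sqrt{-8} \cdot \frac{1}{128} - \frac{1}{27 \cdot 20 - 9726} = 4 \cdot 2 i \sqrt{2} \cdot \frac{1}{128} - \frac{1}{540 - 9726} = \frac{i \sqrt{2}}{16} - \frac{1}{-9186} = \frac{i \sqrt{2}}{16} - - \frac{1}{9186} = \frac{i \sqrt{2}}{16} + \frac{1}{9186} = \frac{1}{9186} + \frac{i \sqrt{2}}{16} \approx 0.00010886 + 0.088388 i$)
$U + 21850 = \left(\frac{1}{9186} + \frac{i \sqrt{2}}{16}\right) + 21850 = \frac{200714101}{9186} + \frac{i \sqrt{2}}{16}$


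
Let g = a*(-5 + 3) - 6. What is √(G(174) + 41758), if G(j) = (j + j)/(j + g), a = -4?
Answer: √20211829/22 ≈ 204.35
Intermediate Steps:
g = 2 (g = -4*(-5 + 3) - 6 = -4*(-2) - 6 = 8 - 6 = 2)
G(j) = 2*j/(2 + j) (G(j) = (j + j)/(j + 2) = (2*j)/(2 + j) = 2*j/(2 + j))
√(G(174) + 41758) = √(2*174/(2 + 174) + 41758) = √(2*174/176 + 41758) = √(2*174*(1/176) + 41758) = √(87/44 + 41758) = √(1837439/44) = √20211829/22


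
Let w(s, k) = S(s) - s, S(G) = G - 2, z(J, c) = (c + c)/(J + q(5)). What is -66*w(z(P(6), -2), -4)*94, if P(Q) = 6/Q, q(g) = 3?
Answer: 12408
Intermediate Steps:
z(J, c) = 2*c/(3 + J) (z(J, c) = (c + c)/(J + 3) = (2*c)/(3 + J) = 2*c/(3 + J))
S(G) = -2 + G
w(s, k) = -2 (w(s, k) = (-2 + s) - s = -2)
-66*w(z(P(6), -2), -4)*94 = -66*(-2)*94 = 132*94 = 12408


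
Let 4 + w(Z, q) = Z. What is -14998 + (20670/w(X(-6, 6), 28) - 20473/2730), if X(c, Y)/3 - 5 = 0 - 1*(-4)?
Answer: -885766199/62790 ≈ -14107.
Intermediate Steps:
X(c, Y) = 27 (X(c, Y) = 15 + 3*(0 - 1*(-4)) = 15 + 3*(0 + 4) = 15 + 3*4 = 15 + 12 = 27)
w(Z, q) = -4 + Z
-14998 + (20670/w(X(-6, 6), 28) - 20473/2730) = -14998 + (20670/(-4 + 27) - 20473/2730) = -14998 + (20670/23 - 20473*1/2730) = -14998 + (20670*(1/23) - 20473/2730) = -14998 + (20670/23 - 20473/2730) = -14998 + 55958221/62790 = -885766199/62790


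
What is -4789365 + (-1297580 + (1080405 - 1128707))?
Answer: -6135247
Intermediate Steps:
-4789365 + (-1297580 + (1080405 - 1128707)) = -4789365 + (-1297580 - 48302) = -4789365 - 1345882 = -6135247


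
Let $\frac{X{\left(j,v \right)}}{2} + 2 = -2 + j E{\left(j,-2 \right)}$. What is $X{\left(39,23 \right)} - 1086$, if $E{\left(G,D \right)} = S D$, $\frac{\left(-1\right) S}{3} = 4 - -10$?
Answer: $5458$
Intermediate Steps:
$S = -42$ ($S = - 3 \left(4 - -10\right) = - 3 \left(4 + 10\right) = \left(-3\right) 14 = -42$)
$E{\left(G,D \right)} = - 42 D$
$X{\left(j,v \right)} = -8 + 168 j$ ($X{\left(j,v \right)} = -4 + 2 \left(-2 + j \left(\left(-42\right) \left(-2\right)\right)\right) = -4 + 2 \left(-2 + j 84\right) = -4 + 2 \left(-2 + 84 j\right) = -4 + \left(-4 + 168 j\right) = -8 + 168 j$)
$X{\left(39,23 \right)} - 1086 = \left(-8 + 168 \cdot 39\right) - 1086 = \left(-8 + 6552\right) - 1086 = 6544 - 1086 = 5458$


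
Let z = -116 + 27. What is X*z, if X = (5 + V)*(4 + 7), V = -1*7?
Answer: 1958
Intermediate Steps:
z = -89
V = -7
X = -22 (X = (5 - 7)*(4 + 7) = -2*11 = -22)
X*z = -22*(-89) = 1958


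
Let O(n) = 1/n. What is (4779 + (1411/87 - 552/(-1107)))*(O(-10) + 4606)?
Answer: 393950057852/17835 ≈ 2.2089e+7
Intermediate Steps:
(4779 + (1411/87 - 552/(-1107)))*(O(-10) + 4606) = (4779 + (1411/87 - 552/(-1107)))*(1/(-10) + 4606) = (4779 + (1411*(1/87) - 552*(-1/1107)))*(-⅒ + 4606) = (4779 + (1411/87 + 184/369))*(46059/10) = (4779 + 178889/10701)*(46059/10) = (51318968/10701)*(46059/10) = 393950057852/17835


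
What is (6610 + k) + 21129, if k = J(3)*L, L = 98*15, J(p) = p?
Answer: 32149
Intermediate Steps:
L = 1470
k = 4410 (k = 3*1470 = 4410)
(6610 + k) + 21129 = (6610 + 4410) + 21129 = 11020 + 21129 = 32149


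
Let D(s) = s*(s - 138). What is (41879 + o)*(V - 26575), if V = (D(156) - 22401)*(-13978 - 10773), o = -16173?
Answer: 12465347556208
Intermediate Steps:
D(s) = s*(-138 + s)
V = 484946343 (V = (156*(-138 + 156) - 22401)*(-13978 - 10773) = (156*18 - 22401)*(-24751) = (2808 - 22401)*(-24751) = -19593*(-24751) = 484946343)
(41879 + o)*(V - 26575) = (41879 - 16173)*(484946343 - 26575) = 25706*484919768 = 12465347556208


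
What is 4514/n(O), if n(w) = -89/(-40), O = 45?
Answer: 180560/89 ≈ 2028.8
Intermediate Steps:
n(w) = 89/40 (n(w) = -89*(-1/40) = 89/40)
4514/n(O) = 4514/(89/40) = 4514*(40/89) = 180560/89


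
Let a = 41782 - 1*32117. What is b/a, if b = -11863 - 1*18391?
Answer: -30254/9665 ≈ -3.1303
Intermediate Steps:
b = -30254 (b = -11863 - 18391 = -30254)
a = 9665 (a = 41782 - 32117 = 9665)
b/a = -30254/9665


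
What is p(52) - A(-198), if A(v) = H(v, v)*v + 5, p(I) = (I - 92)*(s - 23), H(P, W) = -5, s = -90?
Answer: 3525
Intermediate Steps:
p(I) = 10396 - 113*I (p(I) = (I - 92)*(-90 - 23) = (-92 + I)*(-113) = 10396 - 113*I)
A(v) = 5 - 5*v (A(v) = -5*v + 5 = 5 - 5*v)
p(52) - A(-198) = (10396 - 113*52) - (5 - 5*(-198)) = (10396 - 5876) - (5 + 990) = 4520 - 1*995 = 4520 - 995 = 3525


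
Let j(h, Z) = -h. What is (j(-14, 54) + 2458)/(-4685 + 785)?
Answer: -206/325 ≈ -0.63385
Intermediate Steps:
(j(-14, 54) + 2458)/(-4685 + 785) = (-1*(-14) + 2458)/(-4685 + 785) = (14 + 2458)/(-3900) = 2472*(-1/3900) = -206/325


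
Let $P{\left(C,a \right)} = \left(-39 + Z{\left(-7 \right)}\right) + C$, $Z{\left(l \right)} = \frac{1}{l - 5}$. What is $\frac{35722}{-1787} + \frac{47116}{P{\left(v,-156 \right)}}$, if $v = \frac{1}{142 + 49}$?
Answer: $- \frac{196177413638}{160056229} \approx -1225.7$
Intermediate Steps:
$Z{\left(l \right)} = \frac{1}{-5 + l}$
$v = \frac{1}{191} \approx 0.0052356$
$P{\left(C,a \right)} = - \frac{469}{12} + C$ ($P{\left(C,a \right)} = \left(-39 + \frac{1}{-5 - 7}\right) + C = \left(-39 + \frac{1}{-12}\right) + C = \left(-39 - \frac{1}{12}\right) + C = - \frac{469}{12} + C$)
$\frac{35722}{-1787} + \frac{47116}{P{\left(v,-156 \right)}} = \frac{35722}{-1787} + \frac{47116}{- \frac{469}{12} + \frac{1}{191}} = 35722 \left(- \frac{1}{1787}\right) + \frac{47116}{- \frac{89567}{2292}} = - \frac{35722}{1787} + 47116 \left(- \frac{2292}{89567}\right) = - \frac{35722}{1787} - \frac{107989872}{89567} = - \frac{196177413638}{160056229}$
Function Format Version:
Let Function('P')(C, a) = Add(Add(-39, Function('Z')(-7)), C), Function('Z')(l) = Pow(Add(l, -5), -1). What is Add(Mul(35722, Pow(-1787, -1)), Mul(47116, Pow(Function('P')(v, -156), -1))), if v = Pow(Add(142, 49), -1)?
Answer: Rational(-196177413638, 160056229) ≈ -1225.7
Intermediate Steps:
Function('Z')(l) = Pow(Add(-5, l), -1)
v = Rational(1, 191) (v = Pow(191, -1) = Rational(1, 191) ≈ 0.0052356)
Function('P')(C, a) = Add(Rational(-469, 12), C) (Function('P')(C, a) = Add(Add(-39, Pow(Add(-5, -7), -1)), C) = Add(Add(-39, Pow(-12, -1)), C) = Add(Add(-39, Rational(-1, 12)), C) = Add(Rational(-469, 12), C))
Add(Mul(35722, Pow(-1787, -1)), Mul(47116, Pow(Function('P')(v, -156), -1))) = Add(Mul(35722, Pow(-1787, -1)), Mul(47116, Pow(Add(Rational(-469, 12), Rational(1, 191)), -1))) = Add(Mul(35722, Rational(-1, 1787)), Mul(47116, Pow(Rational(-89567, 2292), -1))) = Add(Rational(-35722, 1787), Mul(47116, Rational(-2292, 89567))) = Add(Rational(-35722, 1787), Rational(-107989872, 89567)) = Rational(-196177413638, 160056229)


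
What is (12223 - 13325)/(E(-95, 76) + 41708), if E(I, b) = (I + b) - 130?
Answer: -1102/41559 ≈ -0.026517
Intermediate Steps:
E(I, b) = -130 + I + b
(12223 - 13325)/(E(-95, 76) + 41708) = (12223 - 13325)/((-130 - 95 + 76) + 41708) = -1102/(-149 + 41708) = -1102/41559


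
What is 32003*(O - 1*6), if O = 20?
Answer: 448042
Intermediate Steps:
32003*(O - 1*6) = 32003*(20 - 1*6) = 32003*(20 - 6) = 32003*14 = 448042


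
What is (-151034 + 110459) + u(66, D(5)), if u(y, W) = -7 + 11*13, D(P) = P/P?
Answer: -40439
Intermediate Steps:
D(P) = 1
u(y, W) = 136 (u(y, W) = -7 + 143 = 136)
(-151034 + 110459) + u(66, D(5)) = (-151034 + 110459) + 136 = -40575 + 136 = -40439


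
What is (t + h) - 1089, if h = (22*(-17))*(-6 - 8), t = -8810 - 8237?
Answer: -12900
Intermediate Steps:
t = -17047
h = 5236 (h = -374*(-14) = 5236)
(t + h) - 1089 = (-17047 + 5236) - 1089 = -11811 - 1089 = -12900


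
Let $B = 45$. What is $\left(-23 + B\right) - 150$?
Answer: $-128$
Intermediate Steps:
$\left(-23 + B\right) - 150 = \left(-23 + 45\right) - 150 = 22 - 150 = -128$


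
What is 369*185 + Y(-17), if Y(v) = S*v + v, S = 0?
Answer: 68248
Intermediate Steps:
Y(v) = v (Y(v) = 0*v + v = 0 + v = v)
369*185 + Y(-17) = 369*185 - 17 = 68265 - 17 = 68248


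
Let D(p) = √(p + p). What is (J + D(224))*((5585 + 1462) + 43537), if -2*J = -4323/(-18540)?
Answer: -9111443/1545 + 404672*√7 ≈ 1.0648e+6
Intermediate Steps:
J = -1441/12360 (J = -(-4323)/(2*(-18540)) = -(-4323)*(-1)/(2*18540) = -½*1441/6180 = -1441/12360 ≈ -0.11659)
D(p) = √2*√p (D(p) = √(2*p) = √2*√p)
(J + D(224))*((5585 + 1462) + 43537) = (-1441/12360 + √2*√224)*((5585 + 1462) + 43537) = (-1441/12360 + √2*(4*√14))*(7047 + 43537) = (-1441/12360 + 8*√7)*50584 = -9111443/1545 + 404672*√7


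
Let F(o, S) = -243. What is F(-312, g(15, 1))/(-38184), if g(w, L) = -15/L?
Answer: 81/12728 ≈ 0.0063639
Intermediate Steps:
F(-312, g(15, 1))/(-38184) = -243/(-38184) = -243*(-1/38184) = 81/12728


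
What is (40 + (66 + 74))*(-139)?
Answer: -25020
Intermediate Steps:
(40 + (66 + 74))*(-139) = (40 + 140)*(-139) = 180*(-139) = -25020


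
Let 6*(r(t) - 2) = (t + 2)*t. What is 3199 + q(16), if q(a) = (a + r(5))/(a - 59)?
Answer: 825199/258 ≈ 3198.4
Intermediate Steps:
r(t) = 2 + t*(2 + t)/6 (r(t) = 2 + ((t + 2)*t)/6 = 2 + ((2 + t)*t)/6 = 2 + (t*(2 + t))/6 = 2 + t*(2 + t)/6)
q(a) = (47/6 + a)/(-59 + a) (q(a) = (a + (2 + (⅓)*5 + (⅙)*5²))/(a - 59) = (a + (2 + 5/3 + (⅙)*25))/(-59 + a) = (a + (2 + 5/3 + 25/6))/(-59 + a) = (a + 47/6)/(-59 + a) = (47/6 + a)/(-59 + a))
3199 + q(16) = 3199 + (47/6 + 16)/(-59 + 16) = 3199 + (143/6)/(-43) = 3199 - 1/43*143/6 = 3199 - 143/258 = 825199/258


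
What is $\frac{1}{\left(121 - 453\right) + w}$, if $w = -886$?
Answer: $- \frac{1}{1218} \approx -0.00082102$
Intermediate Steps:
$\frac{1}{\left(121 - 453\right) + w} = \frac{1}{\left(121 - 453\right) - 886} = \frac{1}{-332 - 886} = \frac{1}{-1218} = - \frac{1}{1218}$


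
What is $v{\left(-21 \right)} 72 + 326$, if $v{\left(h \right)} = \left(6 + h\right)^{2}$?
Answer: $16526$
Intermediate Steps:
$v{\left(-21 \right)} 72 + 326 = \left(6 - 21\right)^{2} \cdot 72 + 326 = \left(-15\right)^{2} \cdot 72 + 326 = 225 \cdot 72 + 326 = 16200 + 326 = 16526$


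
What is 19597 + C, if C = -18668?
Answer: 929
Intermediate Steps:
19597 + C = 19597 - 18668 = 929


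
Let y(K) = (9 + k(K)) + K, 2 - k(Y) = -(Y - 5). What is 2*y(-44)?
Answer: -164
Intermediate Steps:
k(Y) = -3 + Y (k(Y) = 2 - (-1)*(Y - 5) = 2 - (-1)*(-5 + Y) = 2 - (5 - Y) = 2 + (-5 + Y) = -3 + Y)
y(K) = 6 + 2*K (y(K) = (9 + (-3 + K)) + K = (6 + K) + K = 6 + 2*K)
2*y(-44) = 2*(6 + 2*(-44)) = 2*(6 - 88) = 2*(-82) = -164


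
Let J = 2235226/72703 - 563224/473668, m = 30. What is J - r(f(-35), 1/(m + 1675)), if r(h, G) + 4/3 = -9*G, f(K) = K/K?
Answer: 1360468322632657/44036421937365 ≈ 30.894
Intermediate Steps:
f(K) = 1
r(h, G) = -4/3 - 9*G
J = 254451738624/8609271151 (J = 2235226*(1/72703) - 563224*1/473668 = 2235226/72703 - 140806/118417 = 254451738624/8609271151 ≈ 29.556)
J - r(f(-35), 1/(m + 1675)) = 254451738624/8609271151 - (-4/3 - 9/(30 + 1675)) = 254451738624/8609271151 - (-4/3 - 9/1705) = 254451738624/8609271151 - 1*(-6847/5115) = 254451738624/8609271151 + 6847/5115 = 1360468322632657/44036421937365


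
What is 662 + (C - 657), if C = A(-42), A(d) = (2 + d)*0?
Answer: 5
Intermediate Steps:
A(d) = 0
C = 0
662 + (C - 657) = 662 + (0 - 657) = 662 - 657 = 5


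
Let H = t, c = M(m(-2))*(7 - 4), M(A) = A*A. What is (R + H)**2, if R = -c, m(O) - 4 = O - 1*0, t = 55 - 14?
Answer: 841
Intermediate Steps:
t = 41
m(O) = 4 + O (m(O) = 4 + (O - 1*0) = 4 + (O + 0) = 4 + O)
M(A) = A**2
c = 12 (c = (4 - 2)**2*(7 - 4) = 2**2*3 = 4*3 = 12)
R = -12 (R = -1*12 = -12)
H = 41
(R + H)**2 = (-12 + 41)**2 = 29**2 = 841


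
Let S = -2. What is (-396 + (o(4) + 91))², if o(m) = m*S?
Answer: 97969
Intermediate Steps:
o(m) = -2*m (o(m) = m*(-2) = -2*m)
(-396 + (o(4) + 91))² = (-396 + (-2*4 + 91))² = (-396 + (-8 + 91))² = (-396 + 83)² = (-313)² = 97969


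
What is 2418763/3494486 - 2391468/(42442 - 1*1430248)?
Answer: 1952287541571/808278106286 ≈ 2.4154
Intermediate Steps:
2418763/3494486 - 2391468/(42442 - 1*1430248) = 2418763*(1/3494486) - 2391468/(42442 - 1430248) = 2418763/3494486 - 2391468/(-1387806) = 2418763/3494486 - 2391468*(-1/1387806) = 2418763/3494486 + 398578/231301 = 1952287541571/808278106286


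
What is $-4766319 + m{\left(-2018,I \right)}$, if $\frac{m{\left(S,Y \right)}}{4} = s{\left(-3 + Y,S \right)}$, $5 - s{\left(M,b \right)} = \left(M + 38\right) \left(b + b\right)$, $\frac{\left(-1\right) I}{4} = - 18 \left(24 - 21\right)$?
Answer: $-714155$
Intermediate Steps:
$I = 216$ ($I = - 4 \left(- 18 \left(24 - 21\right)\right) = - 4 \left(\left(-18\right) 3\right) = \left(-4\right) \left(-54\right) = 216$)
$s{\left(M,b \right)} = 5 - 2 b \left(38 + M\right)$ ($s{\left(M,b \right)} = 5 - \left(M + 38\right) \left(b + b\right) = 5 - \left(38 + M\right) 2 b = 5 - 2 b \left(38 + M\right)$)
$m{\left(S,Y \right)} = 20 - 304 S - 8 S \left(-3 + Y\right)$ ($m{\left(S,Y \right)} = 4 \left(5 - 76 S - 2 \left(-3 + Y\right) S\right) = 4 \left(5 - 76 S - 2 S \left(-3 + Y\right)\right) = 20 - 304 S - 8 S \left(-3 + Y\right)$)
$-4766319 + m{\left(-2018,I \right)} = -4766319 - \left(-565060 - 3487104\right) = -4766319 + \left(20 + 565040 + 3487104\right) = -4766319 + 4052164 = -714155$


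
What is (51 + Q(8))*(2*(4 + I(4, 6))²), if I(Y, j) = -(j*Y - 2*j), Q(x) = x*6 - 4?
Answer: 12160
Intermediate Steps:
Q(x) = -4 + 6*x (Q(x) = 6*x - 4 = -4 + 6*x)
I(Y, j) = 2*j - Y*j (I(Y, j) = -(Y*j - 2*j) = -(-2*j + Y*j) = 2*j - Y*j)
(51 + Q(8))*(2*(4 + I(4, 6))²) = (51 + (-4 + 6*8))*(2*(4 + 6*(2 - 1*4))²) = (51 + (-4 + 48))*(2*(4 + 6*(2 - 4))²) = (51 + 44)*(2*(4 + 6*(-2))²) = 95*(2*(4 - 12)²) = 95*(2*(-8)²) = 95*(2*64) = 95*128 = 12160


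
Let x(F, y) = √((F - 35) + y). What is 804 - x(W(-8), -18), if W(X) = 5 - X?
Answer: 804 - 2*I*√10 ≈ 804.0 - 6.3246*I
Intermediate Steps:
x(F, y) = √(-35 + F + y) (x(F, y) = √((-35 + F) + y) = √(-35 + F + y))
804 - x(W(-8), -18) = 804 - √(-35 + (5 - 1*(-8)) - 18) = 804 - √(-35 + (5 + 8) - 18) = 804 - √(-35 + 13 - 18) = 804 - √(-40) = 804 - 2*I*√10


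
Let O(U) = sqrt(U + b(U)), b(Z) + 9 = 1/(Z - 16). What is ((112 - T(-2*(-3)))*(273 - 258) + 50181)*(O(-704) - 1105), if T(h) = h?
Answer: -57206955 + 17257*I*sqrt(2566805)/20 ≈ -5.7207e+7 + 1.3824e+6*I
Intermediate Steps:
b(Z) = -9 + 1/(-16 + Z) (b(Z) = -9 + 1/(Z - 16) = -9 + 1/(-16 + Z))
O(U) = sqrt(U + (145 - 9*U)/(-16 + U))
((112 - T(-2*(-3)))*(273 - 258) + 50181)*(O(-704) - 1105) = ((112 - (-2)*(-3))*(273 - 258) + 50181)*(sqrt((145 + (-704)**2 - 25*(-704))/(-16 - 704)) - 1105) = ((112 - 1*6)*15 + 50181)*(sqrt((145 + 495616 + 17600)/(-720)) - 1105) = ((112 - 6)*15 + 50181)*(sqrt(-1/720*513361) - 1105) = (106*15 + 50181)*(sqrt(-513361/720) - 1105) = (1590 + 50181)*(I*sqrt(2566805)/60 - 1105) = 51771*(-1105 + I*sqrt(2566805)/60) = -57206955 + 17257*I*sqrt(2566805)/20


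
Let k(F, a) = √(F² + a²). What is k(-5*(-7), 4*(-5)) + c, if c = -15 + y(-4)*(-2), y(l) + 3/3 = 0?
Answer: -13 + 5*√65 ≈ 27.311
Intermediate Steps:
y(l) = -1 (y(l) = -1 + 0 = -1)
c = -13 (c = -15 - 1*(-2) = -15 + 2 = -13)
k(-5*(-7), 4*(-5)) + c = √((-5*(-7))² + (4*(-5))²) - 13 = √(35² + (-20)²) - 13 = √(1225 + 400) - 13 = √1625 - 13 = 5*√65 - 13 = -13 + 5*√65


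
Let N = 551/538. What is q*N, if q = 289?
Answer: 159239/538 ≈ 295.98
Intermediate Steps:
N = 551/538 (N = 551*(1/538) = 551/538 ≈ 1.0242)
q*N = 289*(551/538) = 159239/538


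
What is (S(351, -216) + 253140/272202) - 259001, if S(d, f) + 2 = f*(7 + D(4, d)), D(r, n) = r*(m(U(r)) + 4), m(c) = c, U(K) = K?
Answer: -12132318519/45367 ≈ -2.6743e+5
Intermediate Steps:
D(r, n) = r*(4 + r) (D(r, n) = r*(r + 4) = r*(4 + r))
S(d, f) = -2 + 39*f (S(d, f) = -2 + f*(7 + 4*(4 + 4)) = -2 + f*(7 + 4*8) = -2 + f*(7 + 32) = -2 + f*39 = -2 + 39*f)
(S(351, -216) + 253140/272202) - 259001 = ((-2 + 39*(-216)) + 253140/272202) - 259001 = ((-2 - 8424) + 253140*(1/272202)) - 259001 = (-8426 + 42190/45367) - 259001 = -382220152/45367 - 259001 = -12132318519/45367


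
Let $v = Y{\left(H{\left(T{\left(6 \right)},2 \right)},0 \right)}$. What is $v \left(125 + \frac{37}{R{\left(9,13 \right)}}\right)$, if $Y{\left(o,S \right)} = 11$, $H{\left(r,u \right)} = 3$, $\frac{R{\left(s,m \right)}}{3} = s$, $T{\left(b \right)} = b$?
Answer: $\frac{37532}{27} \approx 1390.1$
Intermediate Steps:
$R{\left(s,m \right)} = 3 s$
$v = 11$
$v \left(125 + \frac{37}{R{\left(9,13 \right)}}\right) = 11 \left(125 + \frac{37}{3 \cdot 9}\right) = 11 \left(125 + \frac{37}{27}\right) = 11 \cdot \frac{3412}{27} = \frac{37532}{27}$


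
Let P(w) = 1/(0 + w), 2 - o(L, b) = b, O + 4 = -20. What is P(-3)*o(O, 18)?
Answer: 16/3 ≈ 5.3333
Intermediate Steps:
O = -24 (O = -4 - 20 = -24)
o(L, b) = 2 - b
P(w) = 1/w
P(-3)*o(O, 18) = (2 - 1*18)/(-3) = -(2 - 18)/3 = -⅓*(-16) = 16/3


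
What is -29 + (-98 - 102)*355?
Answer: -71029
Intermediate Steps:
-29 + (-98 - 102)*355 = -29 - 200*355 = -29 - 71000 = -71029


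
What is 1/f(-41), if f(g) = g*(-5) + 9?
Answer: 1/214 ≈ 0.0046729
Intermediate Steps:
f(g) = 9 - 5*g (f(g) = -5*g + 9 = 9 - 5*g)
1/f(-41) = 1/(9 - 5*(-41)) = 1/(9 + 205) = 1/214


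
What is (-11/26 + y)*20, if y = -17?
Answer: -4530/13 ≈ -348.46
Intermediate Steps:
(-11/26 + y)*20 = (-11/26 - 17)*20 = -453/26*20 = -4530/13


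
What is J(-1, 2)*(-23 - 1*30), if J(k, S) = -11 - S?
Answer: 689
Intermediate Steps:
J(-1, 2)*(-23 - 1*30) = (-11 - 1*2)*(-23 - 1*30) = (-11 - 2)*(-23 - 30) = -13*(-53) = 689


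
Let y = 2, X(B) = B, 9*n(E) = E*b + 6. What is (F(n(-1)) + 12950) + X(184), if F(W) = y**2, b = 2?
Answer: 13138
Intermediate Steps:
n(E) = 2/3 + 2*E/9 (n(E) = (E*2 + 6)/9 = (2*E + 6)/9 = (6 + 2*E)/9 = 2/3 + 2*E/9)
F(W) = 4 (F(W) = 2**2 = 4)
(F(n(-1)) + 12950) + X(184) = (4 + 12950) + 184 = 12954 + 184 = 13138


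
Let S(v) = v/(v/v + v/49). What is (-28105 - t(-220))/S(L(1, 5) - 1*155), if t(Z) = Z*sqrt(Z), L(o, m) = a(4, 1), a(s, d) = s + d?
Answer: -81103/210 + 4444*I*sqrt(55)/735 ≈ -386.2 + 44.84*I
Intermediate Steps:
a(s, d) = d + s
L(o, m) = 5 (L(o, m) = 1 + 4 = 5)
t(Z) = Z**(3/2)
S(v) = v/(1 + v/49) (S(v) = v/(1 + v*(1/49)) = v/(1 + v/49))
(-28105 - t(-220))/S(L(1, 5) - 1*155) = (-28105 - (-220)**(3/2))/((49*(5 - 1*155)/(49 + (5 - 1*155)))) = (-28105 - (-440)*I*sqrt(55))/((49*(5 - 155)/(49 + (5 - 155)))) = (-28105 + 440*I*sqrt(55))/((49*(-150)/(49 - 150))) = (-28105 + 440*I*sqrt(55))/((49*(-150)/(-101))) = (-28105 + 440*I*sqrt(55))/((49*(-150)*(-1/101))) = (-28105 + 440*I*sqrt(55))/(7350/101) = (-28105 + 440*I*sqrt(55))*(101/7350) = -81103/210 + 4444*I*sqrt(55)/735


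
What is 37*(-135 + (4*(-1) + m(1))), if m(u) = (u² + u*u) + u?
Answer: -5032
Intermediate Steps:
m(u) = u + 2*u² (m(u) = (u² + u²) + u = 2*u² + u = u + 2*u²)
37*(-135 + (4*(-1) + m(1))) = 37*(-135 + (4*(-1) + 1*(1 + 2*1))) = 37*(-135 + (-4 + 1*(1 + 2))) = 37*(-135 + (-4 + 1*3)) = 37*(-135 + (-4 + 3)) = 37*(-135 - 1) = 37*(-136) = -5032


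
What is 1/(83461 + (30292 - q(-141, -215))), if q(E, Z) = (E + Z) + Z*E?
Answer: 1/83794 ≈ 1.1934e-5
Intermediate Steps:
q(E, Z) = E + Z + E*Z (q(E, Z) = (E + Z) + E*Z = E + Z + E*Z)
1/(83461 + (30292 - q(-141, -215))) = 1/(83461 + (30292 - (-141 - 215 - 141*(-215)))) = 1/(83461 + (30292 - (-141 - 215 + 30315))) = 1/(83461 + (30292 - 1*29959)) = 1/(83461 + (30292 - 29959)) = 1/(83461 + 333) = 1/83794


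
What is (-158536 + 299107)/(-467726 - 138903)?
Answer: -140571/606629 ≈ -0.23172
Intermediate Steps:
(-158536 + 299107)/(-467726 - 138903) = 140571/(-606629) = 140571*(-1/606629) = -140571/606629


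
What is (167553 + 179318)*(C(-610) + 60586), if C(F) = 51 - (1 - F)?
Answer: 20821278646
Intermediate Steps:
C(F) = 50 + F (C(F) = 51 + (-1 + F) = 50 + F)
(167553 + 179318)*(C(-610) + 60586) = (167553 + 179318)*((50 - 610) + 60586) = 346871*(-560 + 60586) = 346871*60026 = 20821278646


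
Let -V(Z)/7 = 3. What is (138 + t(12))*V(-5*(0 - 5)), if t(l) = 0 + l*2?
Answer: -3402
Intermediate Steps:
t(l) = 2*l (t(l) = 0 + 2*l = 2*l)
V(Z) = -21 (V(Z) = -7*3 = -21)
(138 + t(12))*V(-5*(0 - 5)) = (138 + 2*12)*(-21) = (138 + 24)*(-21) = 162*(-21) = -3402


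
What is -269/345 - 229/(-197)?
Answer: 26012/67965 ≈ 0.38273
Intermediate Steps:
-269/345 - 229/(-197) = -269*1/345 - 229*(-1/197) = -269/345 + 229/197 = 26012/67965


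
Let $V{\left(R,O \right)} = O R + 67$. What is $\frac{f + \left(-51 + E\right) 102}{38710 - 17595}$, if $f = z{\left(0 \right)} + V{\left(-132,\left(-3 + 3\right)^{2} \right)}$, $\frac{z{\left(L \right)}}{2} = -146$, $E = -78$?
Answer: $- \frac{13383}{21115} \approx -0.63381$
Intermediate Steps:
$z{\left(L \right)} = -292$ ($z{\left(L \right)} = 2 \left(-146\right) = -292$)
$V{\left(R,O \right)} = 67 + O R$
$f = -225$ ($f = -292 + \left(67 + \left(-3 + 3\right)^{2} \left(-132\right)\right) = -292 + \left(67 + 0^{2} \left(-132\right)\right) = -292 + \left(67 + 0 \left(-132\right)\right) = -292 + \left(67 + 0\right) = -292 + 67 = -225$)
$\frac{f + \left(-51 + E\right) 102}{38710 - 17595} = \frac{-225 + \left(-51 - 78\right) 102}{38710 - 17595} = \frac{-225 - 13158}{21115} = \left(-225 - 13158\right) \frac{1}{21115} = \left(-13383\right) \frac{1}{21115} = - \frac{13383}{21115}$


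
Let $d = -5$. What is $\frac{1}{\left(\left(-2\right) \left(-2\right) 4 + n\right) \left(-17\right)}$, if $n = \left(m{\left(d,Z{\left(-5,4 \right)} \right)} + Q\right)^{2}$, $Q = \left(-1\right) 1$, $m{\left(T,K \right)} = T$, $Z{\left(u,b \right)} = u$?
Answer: $- \frac{1}{884} \approx -0.0011312$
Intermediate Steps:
$Q = -1$
$n = 36$ ($n = \left(-5 - 1\right)^{2} = \left(-6\right)^{2} = 36$)
$\frac{1}{\left(\left(-2\right) \left(-2\right) 4 + n\right) \left(-17\right)} = \frac{1}{\left(\left(-2\right) \left(-2\right) 4 + 36\right) \left(-17\right)} = \frac{1}{\left(4 \cdot 4 + 36\right) \left(-17\right)} = \frac{1}{\left(16 + 36\right) \left(-17\right)} = \frac{1}{52 \left(-17\right)} = \frac{1}{-884} = - \frac{1}{884}$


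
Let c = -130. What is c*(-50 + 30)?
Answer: 2600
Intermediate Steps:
c*(-50 + 30) = -130*(-50 + 30) = -130*(-20) = 2600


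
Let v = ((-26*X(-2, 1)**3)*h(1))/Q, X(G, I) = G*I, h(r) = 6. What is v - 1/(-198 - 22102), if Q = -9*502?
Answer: -4637647/16791900 ≈ -0.27618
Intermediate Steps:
Q = -4518
v = -208/753 (v = (-26*(-2*1)**3*6)/(-4518) = (-26*(-2)**3*6)*(-1/4518) = (-26*(-8)*6)*(-1/4518) = (208*6)*(-1/4518) = 1248*(-1/4518) = -208/753 ≈ -0.27623)
v - 1/(-198 - 22102) = -208/753 - 1/(-198 - 22102) = -208/753 - 1/(-22300) = -208/753 - 1*(-1/22300) = -208/753 + 1/22300 = -4637647/16791900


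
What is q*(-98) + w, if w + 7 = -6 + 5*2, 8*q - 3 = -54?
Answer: 2487/4 ≈ 621.75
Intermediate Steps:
q = -51/8 (q = 3/8 + (⅛)*(-54) = 3/8 - 27/4 = -51/8 ≈ -6.3750)
w = -3 (w = -7 + (-6 + 5*2) = -7 + (-6 + 10) = -7 + 4 = -3)
q*(-98) + w = -51/8*(-98) - 3 = 2499/4 - 3 = 2487/4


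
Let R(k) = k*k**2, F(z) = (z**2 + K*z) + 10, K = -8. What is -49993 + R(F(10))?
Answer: -22993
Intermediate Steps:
F(z) = 10 + z**2 - 8*z (F(z) = (z**2 - 8*z) + 10 = 10 + z**2 - 8*z)
R(k) = k**3
-49993 + R(F(10)) = -49993 + (10 + 10**2 - 8*10)**3 = -49993 + (10 + 100 - 80)**3 = -49993 + 30**3 = -49993 + 27000 = -22993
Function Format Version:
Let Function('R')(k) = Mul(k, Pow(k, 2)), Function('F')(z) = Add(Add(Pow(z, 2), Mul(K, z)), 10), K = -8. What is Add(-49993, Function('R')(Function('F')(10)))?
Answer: -22993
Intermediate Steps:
Function('F')(z) = Add(10, Pow(z, 2), Mul(-8, z)) (Function('F')(z) = Add(Add(Pow(z, 2), Mul(-8, z)), 10) = Add(10, Pow(z, 2), Mul(-8, z)))
Function('R')(k) = Pow(k, 3)
Add(-49993, Function('R')(Function('F')(10))) = Add(-49993, Pow(Add(10, Pow(10, 2), Mul(-8, 10)), 3)) = Add(-49993, Pow(Add(10, 100, -80), 3)) = Add(-49993, Pow(30, 3)) = Add(-49993, 27000) = -22993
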